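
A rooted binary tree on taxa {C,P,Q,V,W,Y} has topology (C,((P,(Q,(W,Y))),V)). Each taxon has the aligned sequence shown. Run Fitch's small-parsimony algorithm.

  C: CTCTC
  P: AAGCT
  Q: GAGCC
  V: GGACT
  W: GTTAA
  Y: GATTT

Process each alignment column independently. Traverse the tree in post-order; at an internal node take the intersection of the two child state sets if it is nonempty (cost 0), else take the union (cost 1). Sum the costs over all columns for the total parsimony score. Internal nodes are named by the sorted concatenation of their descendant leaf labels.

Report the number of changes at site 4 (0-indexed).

3

site 0, node WY: W={G} ∩ Y={G} → {G} (+0)
site 0, node QWY: Q={G} ∩ WY={G} → {G} (+0)
site 0, node PQWY: P={A} ∪ QWY={G} → {A,G} (+1)
site 0, node PQVWY: PQWY={A,G} ∩ V={G} → {G} (+0)
site 0, node CPQVWY: C={C} ∪ PQVWY={G} → {C,G} (+1)
site 1, node WY: W={T} ∪ Y={A} → {A,T} (+1)
site 1, node QWY: Q={A} ∩ WY={A,T} → {A} (+0)
site 1, node PQWY: P={A} ∩ QWY={A} → {A} (+0)
site 1, node PQVWY: PQWY={A} ∪ V={G} → {A,G} (+1)
site 1, node CPQVWY: C={T} ∪ PQVWY={A,G} → {A,G,T} (+1)
site 2, node WY: W={T} ∩ Y={T} → {T} (+0)
site 2, node QWY: Q={G} ∪ WY={T} → {G,T} (+1)
site 2, node PQWY: P={G} ∩ QWY={G,T} → {G} (+0)
site 2, node PQVWY: PQWY={G} ∪ V={A} → {A,G} (+1)
site 2, node CPQVWY: C={C} ∪ PQVWY={A,G} → {A,C,G} (+1)
site 3, node WY: W={A} ∪ Y={T} → {A,T} (+1)
site 3, node QWY: Q={C} ∪ WY={A,T} → {A,C,T} (+1)
site 3, node PQWY: P={C} ∩ QWY={A,C,T} → {C} (+0)
site 3, node PQVWY: PQWY={C} ∩ V={C} → {C} (+0)
site 3, node CPQVWY: C={T} ∪ PQVWY={C} → {C,T} (+1)
site 4, node WY: W={A} ∪ Y={T} → {A,T} (+1)
site 4, node QWY: Q={C} ∪ WY={A,T} → {A,C,T} (+1)
site 4, node PQWY: P={T} ∩ QWY={A,C,T} → {T} (+0)
site 4, node PQVWY: PQWY={T} ∩ V={T} → {T} (+0)
site 4, node CPQVWY: C={C} ∪ PQVWY={T} → {C,T} (+1)
per-site changes: [2, 3, 3, 3, 3]; total = 14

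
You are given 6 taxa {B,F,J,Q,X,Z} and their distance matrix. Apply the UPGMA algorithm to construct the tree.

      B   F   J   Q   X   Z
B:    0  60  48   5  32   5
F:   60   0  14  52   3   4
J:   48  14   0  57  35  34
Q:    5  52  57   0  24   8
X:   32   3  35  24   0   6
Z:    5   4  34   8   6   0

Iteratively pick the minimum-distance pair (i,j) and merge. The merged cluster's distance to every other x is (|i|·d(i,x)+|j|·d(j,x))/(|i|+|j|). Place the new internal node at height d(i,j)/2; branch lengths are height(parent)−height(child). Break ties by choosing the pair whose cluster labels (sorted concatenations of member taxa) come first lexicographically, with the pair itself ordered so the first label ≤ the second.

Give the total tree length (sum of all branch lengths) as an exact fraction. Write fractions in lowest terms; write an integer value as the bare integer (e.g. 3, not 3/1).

step 1: merge (F,X) at d=3; branch lengths F→3/2, X→3/2; new cluster FX
  updated: d(B,FX)=46, d(FX,J)=49/2, d(FX,Q)=38, d(FX,Z)=5
step 2: merge (B,Q) at d=5; branch lengths B→5/2, Q→5/2; new cluster BQ
  updated: d(BQ,FX)=42, d(BQ,J)=105/2, d(BQ,Z)=13/2
step 3: merge (FX,Z) at d=5; branch lengths FX→1, Z→5/2; new cluster FXZ
  updated: d(BQ,FXZ)=181/6, d(FXZ,J)=83/3
step 4: merge (FXZ,J) at d=83/3; branch lengths FXZ→34/3, J→83/6; new cluster FJXZ
  updated: d(BQ,FJXZ)=143/4
step 5: merge (BQ,FJXZ) at d=143/4; branch lengths BQ→123/8, FJXZ→97/24; new cluster BFJQXZ
final tree: ((B:5/2,Q:5/2):123/8,(((F:3/2,X:3/2):1,Z:5/2):34/3,J:83/6):97/24)
total length: 673/12

673/12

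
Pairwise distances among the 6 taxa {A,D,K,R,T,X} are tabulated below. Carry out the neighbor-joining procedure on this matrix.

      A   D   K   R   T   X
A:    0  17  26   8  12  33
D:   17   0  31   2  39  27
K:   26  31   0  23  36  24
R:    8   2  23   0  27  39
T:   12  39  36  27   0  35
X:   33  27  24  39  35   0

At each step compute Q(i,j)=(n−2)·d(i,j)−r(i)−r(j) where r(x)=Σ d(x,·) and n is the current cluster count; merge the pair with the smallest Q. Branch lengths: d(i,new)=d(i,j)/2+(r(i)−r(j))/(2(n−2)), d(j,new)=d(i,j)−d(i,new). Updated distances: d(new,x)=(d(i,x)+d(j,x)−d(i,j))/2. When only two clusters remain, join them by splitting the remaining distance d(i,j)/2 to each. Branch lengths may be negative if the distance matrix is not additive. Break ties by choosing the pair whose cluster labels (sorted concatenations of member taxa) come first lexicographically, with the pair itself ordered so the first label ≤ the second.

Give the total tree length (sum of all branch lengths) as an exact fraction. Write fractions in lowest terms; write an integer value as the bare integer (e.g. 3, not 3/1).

493/8

step 1: merge (D,R) at d=2, Q=-207; branch lengths D→25/8, R→-9/8; new cluster DR
  updated: d(A,DR)=23/2, d(DR,K)=26, d(DR,T)=32, d(DR,X)=32
step 2: merge (K,X) at d=24, Q=-164; branch lengths K→10, X→14; new cluster KX
  updated: d(A,KX)=35/2, d(DR,KX)=17, d(KX,T)=47/2
step 3: merge (A,T) at d=12, Q=-169/2; branch lengths A→-5/8, T→101/8; new cluster AT
  updated: d(AT,DR)=63/4, d(AT,KX)=29/2
step 4: merge (AT,DR) at d=63/4, Q=-189/4; branch lengths AT→53/8, DR→73/8; new cluster ADRT
  updated: d(ADRT,KX)=63/8
step 5: merge (ADRT,KX) at d=63/8; branch lengths ADRT→63/16, KX→63/16; new cluster ADKRTX
final tree: (((A:-5/8,T:101/8):53/8,(D:25/8,R:-9/8):73/8):63/16,(K:10,X:14):63/16)
total length: 493/8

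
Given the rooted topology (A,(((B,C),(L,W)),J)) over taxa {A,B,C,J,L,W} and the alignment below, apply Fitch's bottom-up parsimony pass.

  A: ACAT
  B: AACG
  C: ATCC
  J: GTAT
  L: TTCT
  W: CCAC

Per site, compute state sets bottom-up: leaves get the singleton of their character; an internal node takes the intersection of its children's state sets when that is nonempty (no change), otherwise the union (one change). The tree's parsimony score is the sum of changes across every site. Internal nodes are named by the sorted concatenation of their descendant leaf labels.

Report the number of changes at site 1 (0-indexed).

BC@0: {A} ∩ {A} = {A} (intersection, +0)
LW@0: {T} ∪ {C} = {C,T} (union, +1)
BCLW@0: {A} ∪ {C,T} = {A,C,T} (union, +1)
BCJLW@0: {A,C,T} ∪ {G} = {A,C,G,T} (union, +1)
ABCJLW@0: {A} ∩ {A,C,G,T} = {A} (intersection, +0)
BC@1: {A} ∪ {T} = {A,T} (union, +1)
LW@1: {T} ∪ {C} = {C,T} (union, +1)
BCLW@1: {A,T} ∩ {C,T} = {T} (intersection, +0)
BCJLW@1: {T} ∩ {T} = {T} (intersection, +0)
ABCJLW@1: {C} ∪ {T} = {C,T} (union, +1)
BC@2: {C} ∩ {C} = {C} (intersection, +0)
LW@2: {C} ∪ {A} = {A,C} (union, +1)
BCLW@2: {C} ∩ {A,C} = {C} (intersection, +0)
BCJLW@2: {C} ∪ {A} = {A,C} (union, +1)
ABCJLW@2: {A} ∩ {A,C} = {A} (intersection, +0)
BC@3: {G} ∪ {C} = {C,G} (union, +1)
LW@3: {T} ∪ {C} = {C,T} (union, +1)
BCLW@3: {C,G} ∩ {C,T} = {C} (intersection, +0)
BCJLW@3: {C} ∪ {T} = {C,T} (union, +1)
ABCJLW@3: {T} ∩ {C,T} = {T} (intersection, +0)
per-site changes: [3, 3, 2, 3]; total = 11

3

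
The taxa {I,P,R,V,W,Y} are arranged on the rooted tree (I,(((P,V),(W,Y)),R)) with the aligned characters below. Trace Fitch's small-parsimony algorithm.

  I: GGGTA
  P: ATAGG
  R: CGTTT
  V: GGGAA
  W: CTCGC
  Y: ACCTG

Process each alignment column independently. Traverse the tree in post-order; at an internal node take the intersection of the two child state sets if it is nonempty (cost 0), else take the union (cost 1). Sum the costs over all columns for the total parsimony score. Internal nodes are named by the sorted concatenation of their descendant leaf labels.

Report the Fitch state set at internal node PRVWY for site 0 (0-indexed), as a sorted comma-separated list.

A,C

PV@0: {A} ∪ {G} = {A,G} (union, +1)
WY@0: {C} ∪ {A} = {A,C} (union, +1)
PVWY@0: {A,G} ∩ {A,C} = {A} (intersection, +0)
PRVWY@0: {A} ∪ {C} = {A,C} (union, +1)
IPRVWY@0: {G} ∪ {A,C} = {A,C,G} (union, +1)
PV@1: {T} ∪ {G} = {G,T} (union, +1)
WY@1: {T} ∪ {C} = {C,T} (union, +1)
PVWY@1: {G,T} ∩ {C,T} = {T} (intersection, +0)
PRVWY@1: {T} ∪ {G} = {G,T} (union, +1)
IPRVWY@1: {G} ∩ {G,T} = {G} (intersection, +0)
PV@2: {A} ∪ {G} = {A,G} (union, +1)
WY@2: {C} ∩ {C} = {C} (intersection, +0)
PVWY@2: {A,G} ∪ {C} = {A,C,G} (union, +1)
PRVWY@2: {A,C,G} ∪ {T} = {A,C,G,T} (union, +1)
IPRVWY@2: {G} ∩ {A,C,G,T} = {G} (intersection, +0)
PV@3: {G} ∪ {A} = {A,G} (union, +1)
WY@3: {G} ∪ {T} = {G,T} (union, +1)
PVWY@3: {A,G} ∩ {G,T} = {G} (intersection, +0)
PRVWY@3: {G} ∪ {T} = {G,T} (union, +1)
IPRVWY@3: {T} ∩ {G,T} = {T} (intersection, +0)
PV@4: {G} ∪ {A} = {A,G} (union, +1)
WY@4: {C} ∪ {G} = {C,G} (union, +1)
PVWY@4: {A,G} ∩ {C,G} = {G} (intersection, +0)
PRVWY@4: {G} ∪ {T} = {G,T} (union, +1)
IPRVWY@4: {A} ∪ {G,T} = {A,G,T} (union, +1)
per-site changes: [4, 3, 3, 3, 4]; total = 17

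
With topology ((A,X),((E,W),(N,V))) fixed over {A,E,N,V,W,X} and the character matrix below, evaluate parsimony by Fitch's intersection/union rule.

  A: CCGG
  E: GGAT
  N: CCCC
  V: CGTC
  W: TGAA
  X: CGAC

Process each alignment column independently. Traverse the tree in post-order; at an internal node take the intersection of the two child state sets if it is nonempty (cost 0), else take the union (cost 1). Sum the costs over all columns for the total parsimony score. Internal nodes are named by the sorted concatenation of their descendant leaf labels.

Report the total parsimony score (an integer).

10

site 0, node AX: A={C} ∩ X={C} → {C} (+0)
site 0, node EW: E={G} ∪ W={T} → {G,T} (+1)
site 0, node NV: N={C} ∩ V={C} → {C} (+0)
site 0, node ENVW: EW={G,T} ∪ NV={C} → {C,G,T} (+1)
site 0, node AENVWX: AX={C} ∩ ENVW={C,G,T} → {C} (+0)
site 1, node AX: A={C} ∪ X={G} → {C,G} (+1)
site 1, node EW: E={G} ∩ W={G} → {G} (+0)
site 1, node NV: N={C} ∪ V={G} → {C,G} (+1)
site 1, node ENVW: EW={G} ∩ NV={C,G} → {G} (+0)
site 1, node AENVWX: AX={C,G} ∩ ENVW={G} → {G} (+0)
site 2, node AX: A={G} ∪ X={A} → {A,G} (+1)
site 2, node EW: E={A} ∩ W={A} → {A} (+0)
site 2, node NV: N={C} ∪ V={T} → {C,T} (+1)
site 2, node ENVW: EW={A} ∪ NV={C,T} → {A,C,T} (+1)
site 2, node AENVWX: AX={A,G} ∩ ENVW={A,C,T} → {A} (+0)
site 3, node AX: A={G} ∪ X={C} → {C,G} (+1)
site 3, node EW: E={T} ∪ W={A} → {A,T} (+1)
site 3, node NV: N={C} ∩ V={C} → {C} (+0)
site 3, node ENVW: EW={A,T} ∪ NV={C} → {A,C,T} (+1)
site 3, node AENVWX: AX={C,G} ∩ ENVW={A,C,T} → {C} (+0)
per-site changes: [2, 2, 3, 3]; total = 10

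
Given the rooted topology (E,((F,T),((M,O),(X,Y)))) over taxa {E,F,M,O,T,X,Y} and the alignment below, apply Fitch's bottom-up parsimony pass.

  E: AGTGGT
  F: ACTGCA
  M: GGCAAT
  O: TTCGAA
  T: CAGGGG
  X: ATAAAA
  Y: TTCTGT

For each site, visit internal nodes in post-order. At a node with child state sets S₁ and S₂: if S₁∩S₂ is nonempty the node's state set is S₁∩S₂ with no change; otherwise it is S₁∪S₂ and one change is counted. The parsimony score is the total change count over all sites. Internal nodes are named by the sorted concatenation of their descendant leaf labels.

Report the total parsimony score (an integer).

21

FT@0: {A} ∪ {C} = {A,C} (union, +1)
MO@0: {G} ∪ {T} = {G,T} (union, +1)
XY@0: {A} ∪ {T} = {A,T} (union, +1)
MOXY@0: {G,T} ∩ {A,T} = {T} (intersection, +0)
FMOTXY@0: {A,C} ∪ {T} = {A,C,T} (union, +1)
EFMOTXY@0: {A} ∩ {A,C,T} = {A} (intersection, +0)
FT@1: {C} ∪ {A} = {A,C} (union, +1)
MO@1: {G} ∪ {T} = {G,T} (union, +1)
XY@1: {T} ∩ {T} = {T} (intersection, +0)
MOXY@1: {G,T} ∩ {T} = {T} (intersection, +0)
FMOTXY@1: {A,C} ∪ {T} = {A,C,T} (union, +1)
EFMOTXY@1: {G} ∪ {A,C,T} = {A,C,G,T} (union, +1)
FT@2: {T} ∪ {G} = {G,T} (union, +1)
MO@2: {C} ∩ {C} = {C} (intersection, +0)
XY@2: {A} ∪ {C} = {A,C} (union, +1)
MOXY@2: {C} ∩ {A,C} = {C} (intersection, +0)
FMOTXY@2: {G,T} ∪ {C} = {C,G,T} (union, +1)
EFMOTXY@2: {T} ∩ {C,G,T} = {T} (intersection, +0)
FT@3: {G} ∩ {G} = {G} (intersection, +0)
MO@3: {A} ∪ {G} = {A,G} (union, +1)
XY@3: {A} ∪ {T} = {A,T} (union, +1)
MOXY@3: {A,G} ∩ {A,T} = {A} (intersection, +0)
FMOTXY@3: {G} ∪ {A} = {A,G} (union, +1)
EFMOTXY@3: {G} ∩ {A,G} = {G} (intersection, +0)
FT@4: {C} ∪ {G} = {C,G} (union, +1)
MO@4: {A} ∩ {A} = {A} (intersection, +0)
XY@4: {A} ∪ {G} = {A,G} (union, +1)
MOXY@4: {A} ∩ {A,G} = {A} (intersection, +0)
FMOTXY@4: {C,G} ∪ {A} = {A,C,G} (union, +1)
EFMOTXY@4: {G} ∩ {A,C,G} = {G} (intersection, +0)
FT@5: {A} ∪ {G} = {A,G} (union, +1)
MO@5: {T} ∪ {A} = {A,T} (union, +1)
XY@5: {A} ∪ {T} = {A,T} (union, +1)
MOXY@5: {A,T} ∩ {A,T} = {A,T} (intersection, +0)
FMOTXY@5: {A,G} ∩ {A,T} = {A} (intersection, +0)
EFMOTXY@5: {T} ∪ {A} = {A,T} (union, +1)
per-site changes: [4, 4, 3, 3, 3, 4]; total = 21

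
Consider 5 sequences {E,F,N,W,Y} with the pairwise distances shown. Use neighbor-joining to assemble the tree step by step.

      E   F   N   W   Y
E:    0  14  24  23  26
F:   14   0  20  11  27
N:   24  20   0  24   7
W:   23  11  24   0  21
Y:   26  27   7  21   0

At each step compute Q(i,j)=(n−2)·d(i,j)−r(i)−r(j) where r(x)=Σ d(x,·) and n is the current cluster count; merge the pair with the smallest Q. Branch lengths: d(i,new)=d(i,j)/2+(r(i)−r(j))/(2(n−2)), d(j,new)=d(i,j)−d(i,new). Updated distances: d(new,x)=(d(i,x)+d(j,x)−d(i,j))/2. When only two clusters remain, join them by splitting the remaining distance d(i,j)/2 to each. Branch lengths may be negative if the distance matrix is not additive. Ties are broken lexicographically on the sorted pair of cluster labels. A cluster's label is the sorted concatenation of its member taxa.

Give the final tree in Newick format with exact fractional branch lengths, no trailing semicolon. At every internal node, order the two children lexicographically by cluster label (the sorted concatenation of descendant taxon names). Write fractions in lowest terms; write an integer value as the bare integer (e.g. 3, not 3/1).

iteration 1: select N,Y (d=7, Q=-135); attach at lengths (5/2, 9/2); label the merged cluster NY
  updated: d(E,NY)=43/2, d(F,NY)=20, d(NY,W)=19
iteration 2: select E,NY (d=43/2, Q=-76); attach at lengths (41/4, 45/4); label the merged cluster ENY
  updated: d(ENY,F)=25/4, d(ENY,W)=41/4
iteration 3: select ENY,F (d=25/4, Q=-55/2); attach at lengths (11/4, 7/2); label the merged cluster EFNY
  updated: d(EFNY,W)=15/2
iteration 4: select EFNY,W (d=15/2); attach at lengths (15/4, 15/4); label the merged cluster EFNWY
final tree: (((E:41/4,(N:5/2,Y:9/2):45/4):11/4,F:7/2):15/4,W:15/4)
total length: 169/4

(((E:41/4,(N:5/2,Y:9/2):45/4):11/4,F:7/2):15/4,W:15/4)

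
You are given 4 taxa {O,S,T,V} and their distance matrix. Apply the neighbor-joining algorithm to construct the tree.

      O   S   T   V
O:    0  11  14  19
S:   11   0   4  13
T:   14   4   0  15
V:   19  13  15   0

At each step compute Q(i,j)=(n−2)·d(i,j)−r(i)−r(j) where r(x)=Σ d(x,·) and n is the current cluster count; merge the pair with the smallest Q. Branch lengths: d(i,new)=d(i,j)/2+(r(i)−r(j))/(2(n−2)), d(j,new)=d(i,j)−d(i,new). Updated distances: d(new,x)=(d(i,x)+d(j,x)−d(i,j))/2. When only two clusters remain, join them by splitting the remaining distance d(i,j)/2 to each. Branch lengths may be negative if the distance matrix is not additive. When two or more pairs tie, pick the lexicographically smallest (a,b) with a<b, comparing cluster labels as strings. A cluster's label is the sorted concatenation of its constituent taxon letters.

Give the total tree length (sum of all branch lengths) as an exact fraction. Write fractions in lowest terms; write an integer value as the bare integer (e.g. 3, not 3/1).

1. join O+V (d=19, Q=-53) ⇒ OV; edges |O|=35/4, |V|=41/4
  updated: d(OV,S)=5/2, d(OV,T)=5
2. join OV+S (d=5/2, Q=-23/2) ⇒ OSV; edges |OV|=7/4, |S|=3/4
  updated: d(OSV,T)=13/4
3. join OSV+T (d=13/4) ⇒ OSTV; edges |OSV|=13/8, |T|=13/8
final tree: (((O:35/4,V:41/4):7/4,S:3/4):13/8,T:13/8)
total length: 99/4

99/4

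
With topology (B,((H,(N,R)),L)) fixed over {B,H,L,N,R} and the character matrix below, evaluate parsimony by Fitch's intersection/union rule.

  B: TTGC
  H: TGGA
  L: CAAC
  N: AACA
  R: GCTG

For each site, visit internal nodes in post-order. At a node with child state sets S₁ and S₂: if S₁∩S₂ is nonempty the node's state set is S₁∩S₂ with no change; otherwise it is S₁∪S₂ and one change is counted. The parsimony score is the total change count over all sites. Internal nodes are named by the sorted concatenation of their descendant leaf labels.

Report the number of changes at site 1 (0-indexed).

3

site 0, node NR: N={A} ∪ R={G} → {A,G} (+1)
site 0, node HNR: H={T} ∪ NR={A,G} → {A,G,T} (+1)
site 0, node HLNR: HNR={A,G,T} ∪ L={C} → {A,C,G,T} (+1)
site 0, node BHLNR: B={T} ∩ HLNR={A,C,G,T} → {T} (+0)
site 1, node NR: N={A} ∪ R={C} → {A,C} (+1)
site 1, node HNR: H={G} ∪ NR={A,C} → {A,C,G} (+1)
site 1, node HLNR: HNR={A,C,G} ∩ L={A} → {A} (+0)
site 1, node BHLNR: B={T} ∪ HLNR={A} → {A,T} (+1)
site 2, node NR: N={C} ∪ R={T} → {C,T} (+1)
site 2, node HNR: H={G} ∪ NR={C,T} → {C,G,T} (+1)
site 2, node HLNR: HNR={C,G,T} ∪ L={A} → {A,C,G,T} (+1)
site 2, node BHLNR: B={G} ∩ HLNR={A,C,G,T} → {G} (+0)
site 3, node NR: N={A} ∪ R={G} → {A,G} (+1)
site 3, node HNR: H={A} ∩ NR={A,G} → {A} (+0)
site 3, node HLNR: HNR={A} ∪ L={C} → {A,C} (+1)
site 3, node BHLNR: B={C} ∩ HLNR={A,C} → {C} (+0)
per-site changes: [3, 3, 3, 2]; total = 11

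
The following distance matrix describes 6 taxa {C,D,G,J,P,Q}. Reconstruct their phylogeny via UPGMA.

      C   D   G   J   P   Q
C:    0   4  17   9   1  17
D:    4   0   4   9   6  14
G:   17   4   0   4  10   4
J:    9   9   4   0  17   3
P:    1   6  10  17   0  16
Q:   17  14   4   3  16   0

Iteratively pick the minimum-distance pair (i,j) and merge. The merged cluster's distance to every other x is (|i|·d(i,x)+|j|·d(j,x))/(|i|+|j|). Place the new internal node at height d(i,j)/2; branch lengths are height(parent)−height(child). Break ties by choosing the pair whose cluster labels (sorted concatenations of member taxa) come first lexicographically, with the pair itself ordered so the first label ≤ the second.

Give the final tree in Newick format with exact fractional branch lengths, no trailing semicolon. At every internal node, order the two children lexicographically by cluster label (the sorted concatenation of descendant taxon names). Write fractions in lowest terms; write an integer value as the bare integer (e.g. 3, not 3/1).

((C:1/2,P:1/2):11/2,((D:2,G:2):15/8,(J:3/2,Q:3/2):19/8):17/8)

1. join C+P (d=1) ⇒ CP; edges |C|=1/2, |P|=1/2
  updated: d(CP,D)=5, d(CP,G)=27/2, d(CP,J)=13, d(CP,Q)=33/2
2. join J+Q (d=3) ⇒ JQ; edges |J|=3/2, |Q|=3/2
  updated: d(CP,JQ)=59/4, d(D,JQ)=23/2, d(G,JQ)=4
3. join D+G (d=4) ⇒ DG; edges |D|=2, |G|=2
  updated: d(CP,DG)=37/4, d(DG,JQ)=31/4
4. join DG+JQ (d=31/4) ⇒ DGJQ; edges |DG|=15/8, |JQ|=19/8
  updated: d(CP,DGJQ)=12
5. join CP+DGJQ (d=12) ⇒ CDGJPQ; edges |CP|=11/2, |DGJQ|=17/8
final tree: ((C:1/2,P:1/2):11/2,((D:2,G:2):15/8,(J:3/2,Q:3/2):19/8):17/8)
total length: 159/8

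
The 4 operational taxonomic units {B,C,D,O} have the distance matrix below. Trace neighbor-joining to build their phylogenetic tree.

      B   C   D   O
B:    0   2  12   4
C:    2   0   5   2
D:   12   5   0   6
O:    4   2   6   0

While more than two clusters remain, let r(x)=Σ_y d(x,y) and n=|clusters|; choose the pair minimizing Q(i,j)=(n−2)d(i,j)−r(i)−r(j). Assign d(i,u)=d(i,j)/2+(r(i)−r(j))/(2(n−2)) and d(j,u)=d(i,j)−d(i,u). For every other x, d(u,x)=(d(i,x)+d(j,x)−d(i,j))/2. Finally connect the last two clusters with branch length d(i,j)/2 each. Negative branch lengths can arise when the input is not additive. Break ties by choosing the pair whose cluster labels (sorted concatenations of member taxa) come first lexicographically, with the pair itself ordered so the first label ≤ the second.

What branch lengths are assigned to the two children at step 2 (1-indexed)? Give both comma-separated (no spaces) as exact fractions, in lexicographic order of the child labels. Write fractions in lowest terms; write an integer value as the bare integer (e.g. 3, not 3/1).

step 1: merge (B,C) at d=2, Q=-23; branch lengths B→13/4, C→-5/4; new cluster BC
  updated: d(BC,D)=15/2, d(BC,O)=2
step 2: merge (BC,D) at d=15/2, Q=-31/2; branch lengths BC→7/4, D→23/4; new cluster BCD
  updated: d(BCD,O)=1/4
step 3: merge (BCD,O) at d=1/4; branch lengths BCD→1/8, O→1/8; new cluster BCDO
final tree: (((B:13/4,C:-5/4):7/4,D:23/4):1/8,O:1/8)
total length: 39/4

7/4,23/4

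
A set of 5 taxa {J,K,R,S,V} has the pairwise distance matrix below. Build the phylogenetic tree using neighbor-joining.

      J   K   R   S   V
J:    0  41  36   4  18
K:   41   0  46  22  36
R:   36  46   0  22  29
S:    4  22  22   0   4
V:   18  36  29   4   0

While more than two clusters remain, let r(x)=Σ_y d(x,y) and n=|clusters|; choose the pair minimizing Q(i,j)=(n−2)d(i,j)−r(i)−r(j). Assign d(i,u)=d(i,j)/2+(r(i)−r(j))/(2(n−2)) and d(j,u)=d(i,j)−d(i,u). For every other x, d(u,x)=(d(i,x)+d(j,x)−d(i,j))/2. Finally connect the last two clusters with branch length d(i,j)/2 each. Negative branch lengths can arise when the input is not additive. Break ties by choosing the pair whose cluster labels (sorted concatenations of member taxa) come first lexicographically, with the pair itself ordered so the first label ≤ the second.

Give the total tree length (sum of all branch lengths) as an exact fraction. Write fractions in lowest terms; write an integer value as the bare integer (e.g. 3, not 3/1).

step 1: merge (K,R) at d=46, Q=-140; branch lengths K→25, R→21; new cluster KR
  updated: d(J,KR)=31/2, d(KR,S)=-1, d(KR,V)=19/2
step 2: merge (J,S) at d=4, Q=-73/2; branch lengths J→77/8, S→-45/8; new cluster JS
  updated: d(JS,KR)=21/4, d(JS,V)=9
step 3: merge (JS,KR) at d=21/4, Q=-95/4; branch lengths JS→19/8, KR→23/8; new cluster JKRS
  updated: d(JKRS,V)=53/8
step 4: merge (JKRS,V) at d=53/8; branch lengths JKRS→53/16, V→53/16; new cluster JKRSV
final tree: (((J:77/8,S:-45/8):19/8,(K:25,R:21):23/8):53/16,V:53/16)
total length: 495/8

495/8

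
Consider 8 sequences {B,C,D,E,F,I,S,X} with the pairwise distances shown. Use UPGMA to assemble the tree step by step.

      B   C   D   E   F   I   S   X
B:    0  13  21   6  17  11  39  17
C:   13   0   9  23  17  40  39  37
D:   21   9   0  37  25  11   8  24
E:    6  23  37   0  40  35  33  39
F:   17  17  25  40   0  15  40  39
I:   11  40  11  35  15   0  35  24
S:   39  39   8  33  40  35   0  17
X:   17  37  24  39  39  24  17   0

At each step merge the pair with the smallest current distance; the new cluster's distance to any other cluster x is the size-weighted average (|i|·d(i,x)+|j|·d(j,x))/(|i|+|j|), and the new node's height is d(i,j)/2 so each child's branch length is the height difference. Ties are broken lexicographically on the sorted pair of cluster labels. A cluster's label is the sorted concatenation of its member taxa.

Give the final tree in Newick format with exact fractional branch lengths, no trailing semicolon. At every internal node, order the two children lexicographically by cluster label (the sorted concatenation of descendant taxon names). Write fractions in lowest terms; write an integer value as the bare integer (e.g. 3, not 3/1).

1. join B+E (d=6) ⇒ BE; edges |B|=3, |E|=3
  updated: d(BE,C)=18, d(BE,D)=29, d(BE,F)=57/2, d(BE,I)=23, d(BE,S)=36, d(BE,X)=28
2. join D+S (d=8) ⇒ DS; edges |D|=4, |S|=4
  updated: d(BE,DS)=65/2, d(C,DS)=24, d(DS,F)=65/2, d(DS,I)=23, d(DS,X)=41/2
3. join F+I (d=15) ⇒ FI; edges |F|=15/2, |I|=15/2
  updated: d(BE,FI)=103/4, d(C,FI)=57/2, d(DS,FI)=111/4, d(FI,X)=63/2
4. join BE+C (d=18) ⇒ BCE; edges |BE|=6, |C|=9
  updated: d(BCE,DS)=89/3, d(BCE,FI)=80/3, d(BCE,X)=31
5. join DS+X (d=41/2) ⇒ DSX; edges |DS|=25/4, |X|=41/4
  updated: d(BCE,DSX)=271/9, d(DSX,FI)=29
6. join BCE+FI (d=80/3) ⇒ BCEFI; edges |BCE|=13/3, |FI|=35/6
  updated: d(BCEFI,DSX)=89/3
7. join BCEFI+DSX (d=89/3) ⇒ BCDEFISX; edges |BCEFI|=3/2, |DSX|=55/12
final tree: ((((B:3,E:3):6,C:9):13/3,(F:15/2,I:15/2):35/6):3/2,((D:4,S:4):25/4,X:41/4):55/12)
total length: 307/4

((((B:3,E:3):6,C:9):13/3,(F:15/2,I:15/2):35/6):3/2,((D:4,S:4):25/4,X:41/4):55/12)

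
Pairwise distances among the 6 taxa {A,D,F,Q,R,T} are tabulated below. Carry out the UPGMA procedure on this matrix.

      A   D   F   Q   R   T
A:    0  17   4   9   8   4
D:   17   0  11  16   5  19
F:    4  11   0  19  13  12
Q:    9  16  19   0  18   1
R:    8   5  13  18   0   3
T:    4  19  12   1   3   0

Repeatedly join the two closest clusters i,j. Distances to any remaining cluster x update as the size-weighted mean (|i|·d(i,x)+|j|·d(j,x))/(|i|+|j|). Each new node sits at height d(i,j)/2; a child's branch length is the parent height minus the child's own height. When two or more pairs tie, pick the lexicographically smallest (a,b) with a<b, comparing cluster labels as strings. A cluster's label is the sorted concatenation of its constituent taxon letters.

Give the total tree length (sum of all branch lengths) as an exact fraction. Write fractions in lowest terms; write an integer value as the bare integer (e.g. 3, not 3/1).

189/8

iteration 1: select Q,T (d=1); attach at lengths (1/2, 1/2); label the merged cluster QT
  updated: d(A,QT)=13/2, d(D,QT)=35/2, d(F,QT)=31/2, d(QT,R)=21/2
iteration 2: select A,F (d=4); attach at lengths (2, 2); label the merged cluster AF
  updated: d(AF,D)=14, d(AF,QT)=11, d(AF,R)=21/2
iteration 3: select D,R (d=5); attach at lengths (5/2, 5/2); label the merged cluster DR
  updated: d(AF,DR)=49/4, d(DR,QT)=14
iteration 4: select AF,QT (d=11); attach at lengths (7/2, 5); label the merged cluster AFQT
  updated: d(AFQT,DR)=105/8
iteration 5: select AFQT,DR (d=105/8); attach at lengths (17/16, 65/16); label the merged cluster ADFQRT
final tree: (((A:2,F:2):7/2,(Q:1/2,T:1/2):5):17/16,(D:5/2,R:5/2):65/16)
total length: 189/8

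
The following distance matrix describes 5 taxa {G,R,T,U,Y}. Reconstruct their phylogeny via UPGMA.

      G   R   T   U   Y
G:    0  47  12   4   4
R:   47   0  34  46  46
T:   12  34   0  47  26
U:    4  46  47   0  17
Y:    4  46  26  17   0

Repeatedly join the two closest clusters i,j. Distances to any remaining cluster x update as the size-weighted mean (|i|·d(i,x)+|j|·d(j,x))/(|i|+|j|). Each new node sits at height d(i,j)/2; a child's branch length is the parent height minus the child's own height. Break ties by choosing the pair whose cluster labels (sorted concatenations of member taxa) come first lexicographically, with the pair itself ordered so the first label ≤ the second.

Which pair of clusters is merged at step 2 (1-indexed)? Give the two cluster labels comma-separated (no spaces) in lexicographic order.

step 1: merge (G,U) at d=4; branch lengths G→2, U→2; new cluster GU
  updated: d(GU,R)=93/2, d(GU,T)=59/2, d(GU,Y)=21/2
step 2: merge (GU,Y) at d=21/2; branch lengths GU→13/4, Y→21/4; new cluster GUY
  updated: d(GUY,R)=139/3, d(GUY,T)=85/3
step 3: merge (GUY,T) at d=85/3; branch lengths GUY→107/12, T→85/6; new cluster GTUY
  updated: d(GTUY,R)=173/4
step 4: merge (GTUY,R) at d=173/4; branch lengths GTUY→179/24, R→173/8; new cluster GRTUY
final tree: ((((G:2,U:2):13/4,Y:21/4):107/12,T:85/6):179/24,R:173/8)
total length: 194/3

GU,Y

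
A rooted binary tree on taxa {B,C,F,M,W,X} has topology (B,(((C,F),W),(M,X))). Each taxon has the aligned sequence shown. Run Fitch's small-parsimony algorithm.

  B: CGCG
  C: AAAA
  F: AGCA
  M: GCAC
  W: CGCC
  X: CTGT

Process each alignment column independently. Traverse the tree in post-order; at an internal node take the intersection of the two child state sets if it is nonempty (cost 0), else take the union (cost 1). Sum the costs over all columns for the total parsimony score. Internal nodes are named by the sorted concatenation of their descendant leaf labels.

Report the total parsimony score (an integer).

11

[col 0] CF: children C:{A}, F:{A} ∩→ {A}; cost 0
[col 0] CFW: children CF:{A}, W:{C} ∪→ {A,C}; cost 1
[col 0] MX: children M:{G}, X:{C} ∪→ {C,G}; cost 1
[col 0] CFMWX: children CFW:{A,C}, MX:{C,G} ∩→ {C}; cost 0
[col 0] BCFMWX: children B:{C}, CFMWX:{C} ∩→ {C}; cost 0
[col 1] CF: children C:{A}, F:{G} ∪→ {A,G}; cost 1
[col 1] CFW: children CF:{A,G}, W:{G} ∩→ {G}; cost 0
[col 1] MX: children M:{C}, X:{T} ∪→ {C,T}; cost 1
[col 1] CFMWX: children CFW:{G}, MX:{C,T} ∪→ {C,G,T}; cost 1
[col 1] BCFMWX: children B:{G}, CFMWX:{C,G,T} ∩→ {G}; cost 0
[col 2] CF: children C:{A}, F:{C} ∪→ {A,C}; cost 1
[col 2] CFW: children CF:{A,C}, W:{C} ∩→ {C}; cost 0
[col 2] MX: children M:{A}, X:{G} ∪→ {A,G}; cost 1
[col 2] CFMWX: children CFW:{C}, MX:{A,G} ∪→ {A,C,G}; cost 1
[col 2] BCFMWX: children B:{C}, CFMWX:{A,C,G} ∩→ {C}; cost 0
[col 3] CF: children C:{A}, F:{A} ∩→ {A}; cost 0
[col 3] CFW: children CF:{A}, W:{C} ∪→ {A,C}; cost 1
[col 3] MX: children M:{C}, X:{T} ∪→ {C,T}; cost 1
[col 3] CFMWX: children CFW:{A,C}, MX:{C,T} ∩→ {C}; cost 0
[col 3] BCFMWX: children B:{G}, CFMWX:{C} ∪→ {C,G}; cost 1
per-site changes: [2, 3, 3, 3]; total = 11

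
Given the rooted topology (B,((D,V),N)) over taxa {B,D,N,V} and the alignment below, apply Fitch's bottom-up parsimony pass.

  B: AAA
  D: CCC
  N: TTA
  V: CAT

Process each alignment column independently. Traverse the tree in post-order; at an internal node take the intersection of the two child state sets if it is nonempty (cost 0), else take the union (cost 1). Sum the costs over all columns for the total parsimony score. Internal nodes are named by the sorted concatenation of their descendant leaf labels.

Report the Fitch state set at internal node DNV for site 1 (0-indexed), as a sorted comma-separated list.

site 0, node DV: D={C} ∩ V={C} → {C} (+0)
site 0, node DNV: DV={C} ∪ N={T} → {C,T} (+1)
site 0, node BDNV: B={A} ∪ DNV={C,T} → {A,C,T} (+1)
site 1, node DV: D={C} ∪ V={A} → {A,C} (+1)
site 1, node DNV: DV={A,C} ∪ N={T} → {A,C,T} (+1)
site 1, node BDNV: B={A} ∩ DNV={A,C,T} → {A} (+0)
site 2, node DV: D={C} ∪ V={T} → {C,T} (+1)
site 2, node DNV: DV={C,T} ∪ N={A} → {A,C,T} (+1)
site 2, node BDNV: B={A} ∩ DNV={A,C,T} → {A} (+0)
per-site changes: [2, 2, 2]; total = 6

A,C,T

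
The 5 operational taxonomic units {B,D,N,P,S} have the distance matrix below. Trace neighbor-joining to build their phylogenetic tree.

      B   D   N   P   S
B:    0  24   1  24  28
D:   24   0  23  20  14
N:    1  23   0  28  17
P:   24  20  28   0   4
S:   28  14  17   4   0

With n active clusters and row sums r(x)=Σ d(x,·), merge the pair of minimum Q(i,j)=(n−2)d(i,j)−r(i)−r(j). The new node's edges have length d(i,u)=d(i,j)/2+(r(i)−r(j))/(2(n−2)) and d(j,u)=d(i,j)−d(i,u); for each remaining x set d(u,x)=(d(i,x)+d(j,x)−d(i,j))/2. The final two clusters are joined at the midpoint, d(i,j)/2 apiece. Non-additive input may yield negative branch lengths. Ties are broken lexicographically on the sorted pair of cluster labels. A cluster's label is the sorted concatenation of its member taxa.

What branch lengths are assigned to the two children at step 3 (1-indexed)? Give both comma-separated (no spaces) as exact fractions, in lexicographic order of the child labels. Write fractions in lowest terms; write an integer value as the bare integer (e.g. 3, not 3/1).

55/8,35/8

iteration 1: select B,N (d=1, Q=-143); attach at lengths (11/6, -5/6); label the merged cluster BN
  updated: d(BN,D)=23, d(BN,P)=51/2, d(BN,S)=22
iteration 2: select BN,D (d=23, Q=-163/2); attach at lengths (119/8, 65/8); label the merged cluster BDN
  updated: d(BDN,P)=45/4, d(BDN,S)=13/2
iteration 3: select BDN,P (d=45/4, Q=-87/4); attach at lengths (55/8, 35/8); label the merged cluster BDNP
  updated: d(BDNP,S)=-3/8
iteration 4: select BDNP,S (d=-3/8); attach at lengths (-3/16, -3/16); label the merged cluster BDNPS
final tree: ((((B:11/6,N:-5/6):119/8,D:65/8):55/8,P:35/8):-3/16,S:-3/16)
total length: 279/8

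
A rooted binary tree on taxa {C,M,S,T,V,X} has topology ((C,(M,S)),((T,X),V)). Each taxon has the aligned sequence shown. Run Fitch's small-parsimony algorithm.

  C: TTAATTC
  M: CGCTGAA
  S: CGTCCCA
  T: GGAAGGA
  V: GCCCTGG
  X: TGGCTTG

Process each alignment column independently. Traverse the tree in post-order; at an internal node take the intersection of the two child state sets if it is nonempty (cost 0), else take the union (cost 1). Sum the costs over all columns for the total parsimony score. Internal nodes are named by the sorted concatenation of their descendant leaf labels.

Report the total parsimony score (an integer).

22

MS@0: {C} ∩ {C} = {C} (intersection, +0)
CMS@0: {T} ∪ {C} = {C,T} (union, +1)
TX@0: {G} ∪ {T} = {G,T} (union, +1)
TVX@0: {G,T} ∩ {G} = {G} (intersection, +0)
CMSTVX@0: {C,T} ∪ {G} = {C,G,T} (union, +1)
MS@1: {G} ∩ {G} = {G} (intersection, +0)
CMS@1: {T} ∪ {G} = {G,T} (union, +1)
TX@1: {G} ∩ {G} = {G} (intersection, +0)
TVX@1: {G} ∪ {C} = {C,G} (union, +1)
CMSTVX@1: {G,T} ∩ {C,G} = {G} (intersection, +0)
MS@2: {C} ∪ {T} = {C,T} (union, +1)
CMS@2: {A} ∪ {C,T} = {A,C,T} (union, +1)
TX@2: {A} ∪ {G} = {A,G} (union, +1)
TVX@2: {A,G} ∪ {C} = {A,C,G} (union, +1)
CMSTVX@2: {A,C,T} ∩ {A,C,G} = {A,C} (intersection, +0)
MS@3: {T} ∪ {C} = {C,T} (union, +1)
CMS@3: {A} ∪ {C,T} = {A,C,T} (union, +1)
TX@3: {A} ∪ {C} = {A,C} (union, +1)
TVX@3: {A,C} ∩ {C} = {C} (intersection, +0)
CMSTVX@3: {A,C,T} ∩ {C} = {C} (intersection, +0)
MS@4: {G} ∪ {C} = {C,G} (union, +1)
CMS@4: {T} ∪ {C,G} = {C,G,T} (union, +1)
TX@4: {G} ∪ {T} = {G,T} (union, +1)
TVX@4: {G,T} ∩ {T} = {T} (intersection, +0)
CMSTVX@4: {C,G,T} ∩ {T} = {T} (intersection, +0)
MS@5: {A} ∪ {C} = {A,C} (union, +1)
CMS@5: {T} ∪ {A,C} = {A,C,T} (union, +1)
TX@5: {G} ∪ {T} = {G,T} (union, +1)
TVX@5: {G,T} ∩ {G} = {G} (intersection, +0)
CMSTVX@5: {A,C,T} ∪ {G} = {A,C,G,T} (union, +1)
MS@6: {A} ∩ {A} = {A} (intersection, +0)
CMS@6: {C} ∪ {A} = {A,C} (union, +1)
TX@6: {A} ∪ {G} = {A,G} (union, +1)
TVX@6: {A,G} ∩ {G} = {G} (intersection, +0)
CMSTVX@6: {A,C} ∪ {G} = {A,C,G} (union, +1)
per-site changes: [3, 2, 4, 3, 3, 4, 3]; total = 22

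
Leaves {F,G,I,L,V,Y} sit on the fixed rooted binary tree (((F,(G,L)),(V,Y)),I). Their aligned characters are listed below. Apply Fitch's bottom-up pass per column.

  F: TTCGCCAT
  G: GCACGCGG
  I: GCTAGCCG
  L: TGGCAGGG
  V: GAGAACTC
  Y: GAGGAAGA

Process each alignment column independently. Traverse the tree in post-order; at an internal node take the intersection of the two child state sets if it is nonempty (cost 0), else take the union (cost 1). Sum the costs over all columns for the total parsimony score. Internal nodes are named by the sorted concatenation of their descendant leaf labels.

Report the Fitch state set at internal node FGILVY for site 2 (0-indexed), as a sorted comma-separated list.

G,T

[col 0] GL: children G:{G}, L:{T} ∪→ {G,T}; cost 1
[col 0] FGL: children F:{T}, GL:{G,T} ∩→ {T}; cost 0
[col 0] VY: children V:{G}, Y:{G} ∩→ {G}; cost 0
[col 0] FGLVY: children FGL:{T}, VY:{G} ∪→ {G,T}; cost 1
[col 0] FGILVY: children FGLVY:{G,T}, I:{G} ∩→ {G}; cost 0
[col 1] GL: children G:{C}, L:{G} ∪→ {C,G}; cost 1
[col 1] FGL: children F:{T}, GL:{C,G} ∪→ {C,G,T}; cost 1
[col 1] VY: children V:{A}, Y:{A} ∩→ {A}; cost 0
[col 1] FGLVY: children FGL:{C,G,T}, VY:{A} ∪→ {A,C,G,T}; cost 1
[col 1] FGILVY: children FGLVY:{A,C,G,T}, I:{C} ∩→ {C}; cost 0
[col 2] GL: children G:{A}, L:{G} ∪→ {A,G}; cost 1
[col 2] FGL: children F:{C}, GL:{A,G} ∪→ {A,C,G}; cost 1
[col 2] VY: children V:{G}, Y:{G} ∩→ {G}; cost 0
[col 2] FGLVY: children FGL:{A,C,G}, VY:{G} ∩→ {G}; cost 0
[col 2] FGILVY: children FGLVY:{G}, I:{T} ∪→ {G,T}; cost 1
[col 3] GL: children G:{C}, L:{C} ∩→ {C}; cost 0
[col 3] FGL: children F:{G}, GL:{C} ∪→ {C,G}; cost 1
[col 3] VY: children V:{A}, Y:{G} ∪→ {A,G}; cost 1
[col 3] FGLVY: children FGL:{C,G}, VY:{A,G} ∩→ {G}; cost 0
[col 3] FGILVY: children FGLVY:{G}, I:{A} ∪→ {A,G}; cost 1
[col 4] GL: children G:{G}, L:{A} ∪→ {A,G}; cost 1
[col 4] FGL: children F:{C}, GL:{A,G} ∪→ {A,C,G}; cost 1
[col 4] VY: children V:{A}, Y:{A} ∩→ {A}; cost 0
[col 4] FGLVY: children FGL:{A,C,G}, VY:{A} ∩→ {A}; cost 0
[col 4] FGILVY: children FGLVY:{A}, I:{G} ∪→ {A,G}; cost 1
[col 5] GL: children G:{C}, L:{G} ∪→ {C,G}; cost 1
[col 5] FGL: children F:{C}, GL:{C,G} ∩→ {C}; cost 0
[col 5] VY: children V:{C}, Y:{A} ∪→ {A,C}; cost 1
[col 5] FGLVY: children FGL:{C}, VY:{A,C} ∩→ {C}; cost 0
[col 5] FGILVY: children FGLVY:{C}, I:{C} ∩→ {C}; cost 0
[col 6] GL: children G:{G}, L:{G} ∩→ {G}; cost 0
[col 6] FGL: children F:{A}, GL:{G} ∪→ {A,G}; cost 1
[col 6] VY: children V:{T}, Y:{G} ∪→ {G,T}; cost 1
[col 6] FGLVY: children FGL:{A,G}, VY:{G,T} ∩→ {G}; cost 0
[col 6] FGILVY: children FGLVY:{G}, I:{C} ∪→ {C,G}; cost 1
[col 7] GL: children G:{G}, L:{G} ∩→ {G}; cost 0
[col 7] FGL: children F:{T}, GL:{G} ∪→ {G,T}; cost 1
[col 7] VY: children V:{C}, Y:{A} ∪→ {A,C}; cost 1
[col 7] FGLVY: children FGL:{G,T}, VY:{A,C} ∪→ {A,C,G,T}; cost 1
[col 7] FGILVY: children FGLVY:{A,C,G,T}, I:{G} ∩→ {G}; cost 0
per-site changes: [2, 3, 3, 3, 3, 2, 3, 3]; total = 22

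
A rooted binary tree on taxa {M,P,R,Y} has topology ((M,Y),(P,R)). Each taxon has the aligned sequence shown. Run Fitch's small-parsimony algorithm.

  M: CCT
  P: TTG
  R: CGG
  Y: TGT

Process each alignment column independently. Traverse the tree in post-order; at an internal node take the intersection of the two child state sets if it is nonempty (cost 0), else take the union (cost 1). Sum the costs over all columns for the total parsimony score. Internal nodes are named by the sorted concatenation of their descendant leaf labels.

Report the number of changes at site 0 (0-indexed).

2

MY@0: {C} ∪ {T} = {C,T} (union, +1)
PR@0: {T} ∪ {C} = {C,T} (union, +1)
MPRY@0: {C,T} ∩ {C,T} = {C,T} (intersection, +0)
MY@1: {C} ∪ {G} = {C,G} (union, +1)
PR@1: {T} ∪ {G} = {G,T} (union, +1)
MPRY@1: {C,G} ∩ {G,T} = {G} (intersection, +0)
MY@2: {T} ∩ {T} = {T} (intersection, +0)
PR@2: {G} ∩ {G} = {G} (intersection, +0)
MPRY@2: {T} ∪ {G} = {G,T} (union, +1)
per-site changes: [2, 2, 1]; total = 5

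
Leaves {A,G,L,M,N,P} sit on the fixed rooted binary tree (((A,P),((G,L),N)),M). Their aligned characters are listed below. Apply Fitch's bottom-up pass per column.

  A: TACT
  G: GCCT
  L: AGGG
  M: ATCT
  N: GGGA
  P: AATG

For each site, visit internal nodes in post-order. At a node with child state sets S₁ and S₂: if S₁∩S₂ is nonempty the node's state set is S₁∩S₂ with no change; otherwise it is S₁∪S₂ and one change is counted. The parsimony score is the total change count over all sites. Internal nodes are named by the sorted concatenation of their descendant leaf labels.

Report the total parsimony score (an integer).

12

AP@0: {T} ∪ {A} = {A,T} (union, +1)
GL@0: {G} ∪ {A} = {A,G} (union, +1)
GLN@0: {A,G} ∩ {G} = {G} (intersection, +0)
AGLNP@0: {A,T} ∪ {G} = {A,G,T} (union, +1)
AGLMNP@0: {A,G,T} ∩ {A} = {A} (intersection, +0)
AP@1: {A} ∩ {A} = {A} (intersection, +0)
GL@1: {C} ∪ {G} = {C,G} (union, +1)
GLN@1: {C,G} ∩ {G} = {G} (intersection, +0)
AGLNP@1: {A} ∪ {G} = {A,G} (union, +1)
AGLMNP@1: {A,G} ∪ {T} = {A,G,T} (union, +1)
AP@2: {C} ∪ {T} = {C,T} (union, +1)
GL@2: {C} ∪ {G} = {C,G} (union, +1)
GLN@2: {C,G} ∩ {G} = {G} (intersection, +0)
AGLNP@2: {C,T} ∪ {G} = {C,G,T} (union, +1)
AGLMNP@2: {C,G,T} ∩ {C} = {C} (intersection, +0)
AP@3: {T} ∪ {G} = {G,T} (union, +1)
GL@3: {T} ∪ {G} = {G,T} (union, +1)
GLN@3: {G,T} ∪ {A} = {A,G,T} (union, +1)
AGLNP@3: {G,T} ∩ {A,G,T} = {G,T} (intersection, +0)
AGLMNP@3: {G,T} ∩ {T} = {T} (intersection, +0)
per-site changes: [3, 3, 3, 3]; total = 12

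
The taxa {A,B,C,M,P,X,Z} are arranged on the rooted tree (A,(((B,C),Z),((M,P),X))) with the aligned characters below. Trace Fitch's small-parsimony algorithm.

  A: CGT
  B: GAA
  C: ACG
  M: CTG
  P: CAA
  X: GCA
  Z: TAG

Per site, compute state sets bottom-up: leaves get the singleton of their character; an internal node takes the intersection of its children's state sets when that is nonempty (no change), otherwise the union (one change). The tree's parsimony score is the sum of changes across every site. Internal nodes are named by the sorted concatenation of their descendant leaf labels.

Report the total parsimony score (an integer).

12

site 0, node BC: B={G} ∪ C={A} → {A,G} (+1)
site 0, node BCZ: BC={A,G} ∪ Z={T} → {A,G,T} (+1)
site 0, node MP: M={C} ∩ P={C} → {C} (+0)
site 0, node MPX: MP={C} ∪ X={G} → {C,G} (+1)
site 0, node BCMPXZ: BCZ={A,G,T} ∩ MPX={C,G} → {G} (+0)
site 0, node ABCMPXZ: A={C} ∪ BCMPXZ={G} → {C,G} (+1)
site 1, node BC: B={A} ∪ C={C} → {A,C} (+1)
site 1, node BCZ: BC={A,C} ∩ Z={A} → {A} (+0)
site 1, node MP: M={T} ∪ P={A} → {A,T} (+1)
site 1, node MPX: MP={A,T} ∪ X={C} → {A,C,T} (+1)
site 1, node BCMPXZ: BCZ={A} ∩ MPX={A,C,T} → {A} (+0)
site 1, node ABCMPXZ: A={G} ∪ BCMPXZ={A} → {A,G} (+1)
site 2, node BC: B={A} ∪ C={G} → {A,G} (+1)
site 2, node BCZ: BC={A,G} ∩ Z={G} → {G} (+0)
site 2, node MP: M={G} ∪ P={A} → {A,G} (+1)
site 2, node MPX: MP={A,G} ∩ X={A} → {A} (+0)
site 2, node BCMPXZ: BCZ={G} ∪ MPX={A} → {A,G} (+1)
site 2, node ABCMPXZ: A={T} ∪ BCMPXZ={A,G} → {A,G,T} (+1)
per-site changes: [4, 4, 4]; total = 12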